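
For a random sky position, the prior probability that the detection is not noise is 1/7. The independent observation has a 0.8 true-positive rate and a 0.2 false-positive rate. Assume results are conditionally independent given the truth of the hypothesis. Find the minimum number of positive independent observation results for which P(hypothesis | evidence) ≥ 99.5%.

6

Prior odds = (1/7)/(6/7) = 1/6.
Likelihood ratio of a positive result = 0.8/0.2 = 4.
Target posterior odds = 0.995/0.005 = 199.
Require 4ⁿ ≥ 199 ÷ (1/6) = 1194.
4⁵ = 1024 falls short of 1194 but 4⁶ = 4096 reaches it, so n = 6.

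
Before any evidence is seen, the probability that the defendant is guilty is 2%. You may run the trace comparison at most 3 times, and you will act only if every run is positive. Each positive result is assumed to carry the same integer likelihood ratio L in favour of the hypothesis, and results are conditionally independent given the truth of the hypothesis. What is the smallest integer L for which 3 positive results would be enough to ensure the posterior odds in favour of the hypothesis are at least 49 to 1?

Prior odds = 0.02/0.98 = 1/49.
Target odds = 49.
Need L³ ≥ 49 ÷ (1/49) = 2401.
13³ = 2197 < 2401 ≤ 2744 = 14³, so L = 14.

14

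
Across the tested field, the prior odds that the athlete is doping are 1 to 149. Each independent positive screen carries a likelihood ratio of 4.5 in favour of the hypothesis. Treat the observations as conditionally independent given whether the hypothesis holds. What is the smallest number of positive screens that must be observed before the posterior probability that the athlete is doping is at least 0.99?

7

Prior odds = 1/149.
Likelihood ratio per positive screen = 4.5.
Target odds: 0.99 ÷ 0.01 = 99.
Require 4.5ⁿ ≥ 99 ÷ (1/149) = 14751.
4.5⁶ = 8303.765625 falls short of 14751 but 4.5⁷ = 4782969/128 reaches it, so n = 7.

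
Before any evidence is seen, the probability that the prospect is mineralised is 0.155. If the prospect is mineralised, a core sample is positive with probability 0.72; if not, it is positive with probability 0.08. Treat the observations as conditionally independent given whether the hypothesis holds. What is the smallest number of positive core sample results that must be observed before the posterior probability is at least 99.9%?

4

Prior odds = 0.155/0.845 = 31/169.
Likelihood ratio of a positive = 0.72/0.08 = 9.
Target odds: 0.999 ÷ 0.001 = 999.
Need (31/169) × 9ⁿ ≥ 999, i.e. 9ⁿ ≥ 168831/31.
9³ = 729 falls short of 168831/31 but 9⁴ = 6561 reaches it, so n = 4.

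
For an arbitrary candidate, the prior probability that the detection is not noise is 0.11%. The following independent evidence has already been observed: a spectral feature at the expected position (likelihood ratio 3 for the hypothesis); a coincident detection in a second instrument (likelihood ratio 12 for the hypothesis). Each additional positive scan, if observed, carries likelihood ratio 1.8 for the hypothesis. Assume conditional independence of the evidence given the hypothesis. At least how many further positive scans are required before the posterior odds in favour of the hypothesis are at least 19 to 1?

11

Prior odds = 0.0011/0.9989 = 11/9989.
Combined Bayes factor of the evidence already in hand = 3 × 12 = 36.
Odds after that evidence = (11/9989) × 36 = 396/9989.
Target odds = 19.
Need 1.8ⁿ ≥ 19 ÷ (396/9989) = 189791/396.
1.8¹⁰ ≈357.047 falls short of 189791/396 but 1.8¹¹ ≈642.684 reaches it, so n = 11.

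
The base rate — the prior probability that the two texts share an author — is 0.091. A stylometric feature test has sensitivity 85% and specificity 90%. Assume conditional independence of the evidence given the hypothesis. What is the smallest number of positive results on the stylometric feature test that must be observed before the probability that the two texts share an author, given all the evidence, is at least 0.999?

Prior odds = 0.091/0.909 = 91/909.
False-positive rate = 1 − 0.9 = 0.1; likelihood ratio of a positive = 0.85/0.1 = 8.5.
Target odds: 0.999 ÷ 0.001 = 999.
Require 8.5ⁿ ≥ 999 ÷ (91/909) = 908091/91.
8.5⁴ = 5220.0625 falls short of 908091/91 but 8.5⁵ = 44370.53125 reaches it, so n = 5.

5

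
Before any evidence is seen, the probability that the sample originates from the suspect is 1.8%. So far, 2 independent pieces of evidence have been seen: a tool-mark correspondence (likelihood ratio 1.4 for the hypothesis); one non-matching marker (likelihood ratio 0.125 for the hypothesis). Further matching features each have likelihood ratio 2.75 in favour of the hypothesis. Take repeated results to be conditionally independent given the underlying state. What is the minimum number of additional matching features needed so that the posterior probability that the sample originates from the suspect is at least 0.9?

Prior odds = 0.018/0.982 = 9/491.
Combined Bayes factor of the evidence already in hand = 1.4 × 0.125 = 0.175.
Odds after that evidence = (9/491) × 0.175 = 63/19640.
Target odds = 0.9/0.1 = 9.
Need 2.75ⁿ ≥ 9 ÷ (63/19640) = 19640/7.
2.75⁷ = 19487171/16384 falls short of 19640/7 but 2.75⁸ = 214358881/65536 reaches it, so n = 8.

8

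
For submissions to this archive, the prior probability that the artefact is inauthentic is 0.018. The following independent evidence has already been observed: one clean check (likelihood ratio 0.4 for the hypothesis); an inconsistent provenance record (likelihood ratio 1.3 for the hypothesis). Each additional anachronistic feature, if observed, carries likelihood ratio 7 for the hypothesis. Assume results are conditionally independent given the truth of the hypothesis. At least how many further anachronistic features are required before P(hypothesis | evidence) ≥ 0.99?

Prior odds = 0.018/0.982 = 9/491.
Combined Bayes factor of the evidence already in hand = 0.4 × 1.3 = 0.52.
Odds after that evidence = (9/491) × 0.52 = 117/12275.
Target odds = 0.99/0.01 = 99.
Need 7ⁿ ≥ 99 ÷ (117/12275) = 135025/13.
7⁴ = 2401 falls short of 135025/13 but 7⁵ = 16807 reaches it, so n = 5.

5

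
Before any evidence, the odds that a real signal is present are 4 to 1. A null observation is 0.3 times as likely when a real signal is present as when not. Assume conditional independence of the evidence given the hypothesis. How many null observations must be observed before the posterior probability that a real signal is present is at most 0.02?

5

Prior odds = 4.
Likelihood ratio per null observation = 0.3.
Target posterior odds = 0.02/0.98 = 1/49.
Need 4 × 0.3ⁿ ≤ 1/49, i.e. 0.3ⁿ ≤ 1/196.
0.3⁴ = 0.0081 is still above 1/196 but 0.3⁵ = 243/100000 is at or below it, so n = 5.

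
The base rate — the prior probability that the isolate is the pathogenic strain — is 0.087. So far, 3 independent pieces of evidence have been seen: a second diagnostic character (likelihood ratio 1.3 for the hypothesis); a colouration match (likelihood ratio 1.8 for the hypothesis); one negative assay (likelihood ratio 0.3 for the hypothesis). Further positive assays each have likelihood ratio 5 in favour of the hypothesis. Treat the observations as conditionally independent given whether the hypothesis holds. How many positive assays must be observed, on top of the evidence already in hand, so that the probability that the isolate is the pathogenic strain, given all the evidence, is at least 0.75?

3

Prior odds = 0.087/0.913 = 87/913.
Combined Bayes factor of the evidence already in hand = 1.3 × 1.8 × 0.3 = 0.702.
Odds after that evidence = (87/913) × 0.702 = 30537/456500.
Target odds = 0.75/0.25 = 3.
Need 5ⁿ ≥ 3 ÷ (30537/456500) = 456500/10179.
5² = 25 falls short of 456500/10179 but 5³ = 125 reaches it, so n = 3.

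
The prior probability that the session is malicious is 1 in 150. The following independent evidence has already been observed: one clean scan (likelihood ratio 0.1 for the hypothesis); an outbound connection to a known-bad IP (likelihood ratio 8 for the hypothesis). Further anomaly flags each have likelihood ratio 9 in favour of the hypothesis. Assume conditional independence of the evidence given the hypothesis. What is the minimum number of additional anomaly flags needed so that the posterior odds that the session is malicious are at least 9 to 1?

4

Prior odds = (1/150)/(149/150) = 1/149.
Combined Bayes factor of the evidence already in hand = 0.1 × 8 = 0.8.
Odds after that evidence = (1/149) × 0.8 = 4/745.
Target odds = 9.
Need 9ⁿ ≥ 9 ÷ (4/745) = 1676.25.
9³ = 729 falls short of 1676.25 but 9⁴ = 6561 reaches it, so n = 4.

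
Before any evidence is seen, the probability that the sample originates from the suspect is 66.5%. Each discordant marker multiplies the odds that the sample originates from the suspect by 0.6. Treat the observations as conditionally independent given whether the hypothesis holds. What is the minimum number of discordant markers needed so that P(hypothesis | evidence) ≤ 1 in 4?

4

Prior odds: 0.665 ÷ 0.335 = 133/67.
Likelihood ratio per discordant marker = 0.6.
Target posterior odds = 0.25/0.75 = 1/3.
Need (133/67) × 0.6ⁿ ≤ 1/3, i.e. 0.6ⁿ ≤ 67/399.
0.6³ = 0.216 is still above 67/399 but 0.6⁴ = 0.1296 is at or below it, so n = 4.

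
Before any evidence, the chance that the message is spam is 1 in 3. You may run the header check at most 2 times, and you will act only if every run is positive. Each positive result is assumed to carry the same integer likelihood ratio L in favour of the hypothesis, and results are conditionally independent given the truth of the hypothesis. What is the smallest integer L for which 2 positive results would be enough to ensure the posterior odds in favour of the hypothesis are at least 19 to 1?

Prior odds = (1/3)/(2/3) = 0.5.
Target odds = 19.
Need L² ≥ 19 ÷ 0.5 = 38.
6² = 36 < 38 ≤ 49 = 7², so L = 7.

7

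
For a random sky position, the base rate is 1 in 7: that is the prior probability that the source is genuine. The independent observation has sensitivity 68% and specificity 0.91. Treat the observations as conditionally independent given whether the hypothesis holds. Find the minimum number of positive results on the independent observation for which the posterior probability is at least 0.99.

4

Prior odds = (1/7)/(6/7) = 1/6.
False-positive rate = 1 − 0.91 = 0.09; likelihood ratio of a positive = 0.68/0.09 = 68/9.
Target posterior odds = 0.99/0.01 = 99.
Need (1/6) × (68/9)ⁿ ≥ 99, i.e. (68/9)ⁿ ≥ 594.
(68/9)³ = 314432/729 falls short of 594 but (68/9)⁴ = 21381376/6561 reaches it, so n = 4.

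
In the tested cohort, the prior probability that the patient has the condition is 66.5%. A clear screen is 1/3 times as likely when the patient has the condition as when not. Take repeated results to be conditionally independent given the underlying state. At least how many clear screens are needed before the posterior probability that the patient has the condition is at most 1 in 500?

Prior odds = 0.665/0.335 = 133/67.
Likelihood ratio per clear screen = 1/3.
Target posterior odds = 0.002/0.998 = 1/499.
Need (133/67) × (1/3)ⁿ ≤ 1/499, i.e. (1/3)ⁿ ≤ 67/66367.
(1/3)⁶ = 1/729 is still above 67/66367 but (1/3)⁷ = 1/2187 is at or below it, so n = 7.

7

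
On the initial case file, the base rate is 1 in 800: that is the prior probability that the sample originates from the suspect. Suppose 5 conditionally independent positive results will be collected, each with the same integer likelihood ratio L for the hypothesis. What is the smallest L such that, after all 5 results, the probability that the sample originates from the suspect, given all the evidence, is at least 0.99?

10

Prior odds = 0.00125/0.99875 = 1/799.
Target odds = 0.99/0.01 = 99.
Need L⁵ ≥ 99 ÷ (1/799) = 79101.
9⁵ = 59049 < 79101 ≤ 100000 = 10⁵, so L = 10.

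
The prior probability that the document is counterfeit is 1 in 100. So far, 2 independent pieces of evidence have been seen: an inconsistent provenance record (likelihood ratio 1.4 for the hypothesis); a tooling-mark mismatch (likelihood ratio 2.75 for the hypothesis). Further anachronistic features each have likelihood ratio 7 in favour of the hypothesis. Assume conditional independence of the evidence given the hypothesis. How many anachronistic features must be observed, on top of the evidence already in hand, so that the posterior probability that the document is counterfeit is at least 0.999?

Prior odds = 0.01/0.99 = 1/99.
Combined Bayes factor of the evidence already in hand = 1.4 × 2.75 = 3.85.
Odds after that evidence = (1/99) × 3.85 = 7/180.
Target odds = 0.999/0.001 = 999.
Need 7ⁿ ≥ 999 ÷ (7/180) = 179820/7.
7⁵ = 16807 falls short of 179820/7 but 7⁶ = 117649 reaches it, so n = 6.

6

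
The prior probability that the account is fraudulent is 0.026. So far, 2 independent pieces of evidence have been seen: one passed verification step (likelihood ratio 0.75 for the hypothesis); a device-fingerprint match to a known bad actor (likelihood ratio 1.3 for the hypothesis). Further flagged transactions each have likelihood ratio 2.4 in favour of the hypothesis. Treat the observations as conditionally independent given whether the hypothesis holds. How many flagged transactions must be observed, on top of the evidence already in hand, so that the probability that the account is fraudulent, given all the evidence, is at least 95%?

Prior odds = 0.026/0.974 = 13/487.
Combined Bayes factor of the evidence already in hand = 0.75 × 1.3 = 0.975.
Odds after that evidence = (13/487) × 0.975 = 507/19480.
Target odds = 0.95/0.05 = 19.
Need 2.4ⁿ ≥ 19 ÷ (507/19480) = 370120/507.
2.4⁷ = 35831808/78125 falls short of 370120/507 but 2.4⁸ = 429981696/390625 reaches it, so n = 8.

8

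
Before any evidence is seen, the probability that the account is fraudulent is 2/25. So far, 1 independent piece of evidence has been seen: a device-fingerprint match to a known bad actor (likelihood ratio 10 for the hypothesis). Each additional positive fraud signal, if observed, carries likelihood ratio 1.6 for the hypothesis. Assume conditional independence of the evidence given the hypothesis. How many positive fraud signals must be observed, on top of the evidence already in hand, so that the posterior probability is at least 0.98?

Prior odds = 0.08/0.92 = 2/23.
Bayes factor of the evidence already in hand = 10.
Odds after that evidence = (2/23) × 10 = 20/23.
Target odds = 0.98/0.02 = 49.
Need 1.6ⁿ ≥ 49 ÷ (20/23) = 56.35.
1.6⁸ = 16777216/390625 falls short of 56.35 but 1.6⁹ = 134217728/1953125 reaches it, so n = 9.

9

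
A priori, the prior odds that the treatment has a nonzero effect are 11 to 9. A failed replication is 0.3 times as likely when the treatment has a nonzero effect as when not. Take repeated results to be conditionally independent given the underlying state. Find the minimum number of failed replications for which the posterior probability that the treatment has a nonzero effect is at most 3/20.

Prior odds = 11/9.
Likelihood ratio per failed replication = 0.3.
Target posterior odds = 0.15/0.85 = 3/17.
Require 0.3ⁿ ≤ 3/17 ÷ (11/9) = 27/187.
0.3¹ = 0.3 is still above 27/187 but 0.3² = 0.09 is at or below it, so n = 2.

2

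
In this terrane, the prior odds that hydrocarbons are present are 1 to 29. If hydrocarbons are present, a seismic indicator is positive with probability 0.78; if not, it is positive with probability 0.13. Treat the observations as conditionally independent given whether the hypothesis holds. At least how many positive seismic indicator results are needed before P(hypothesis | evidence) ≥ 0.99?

5

Prior odds = 1/29.
Likelihood ratio of a positive = 0.78/0.13 = 6.
Target odds: 0.99 ÷ 0.01 = 99.
Require 6ⁿ ≥ 99 ÷ (1/29) = 2871.
6⁴ = 1296 falls short of 2871 but 6⁵ = 7776 reaches it, so n = 5.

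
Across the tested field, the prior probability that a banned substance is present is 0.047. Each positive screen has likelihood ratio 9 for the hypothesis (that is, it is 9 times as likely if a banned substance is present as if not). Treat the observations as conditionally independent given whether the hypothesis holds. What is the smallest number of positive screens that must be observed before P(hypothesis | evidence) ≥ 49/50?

4

Prior odds = 0.047/0.953 = 47/953.
Likelihood ratio per positive screen = 9.
Target posterior odds = 0.98/0.02 = 49.
Need (47/953) × 9ⁿ ≥ 49, i.e. 9ⁿ ≥ 46697/47.
9³ = 729 falls short of 46697/47 but 9⁴ = 6561 reaches it, so n = 4.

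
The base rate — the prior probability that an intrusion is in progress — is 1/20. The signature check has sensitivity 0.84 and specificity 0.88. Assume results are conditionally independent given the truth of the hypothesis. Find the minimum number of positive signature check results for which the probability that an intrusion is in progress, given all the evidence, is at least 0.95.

Prior odds: 0.05 ÷ 0.95 = 1/19.
False-positive rate = 1 − 0.88 = 0.12; likelihood ratio of a positive = 0.84/0.12 = 7.
Target odds: 0.95 ÷ 0.05 = 19.
Need (1/19) × 7ⁿ ≥ 19, i.e. 7ⁿ ≥ 361.
7³ = 343 falls short of 361 but 7⁴ = 2401 reaches it, so n = 4.

4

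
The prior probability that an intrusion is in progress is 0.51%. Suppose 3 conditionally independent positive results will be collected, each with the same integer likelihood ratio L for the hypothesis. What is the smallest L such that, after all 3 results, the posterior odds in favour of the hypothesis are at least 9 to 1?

Prior odds = 0.0051/0.9949 = 51/9949.
Target odds = 9.
Need L³ ≥ 9 ÷ (51/9949) = 29847/17.
12³ = 1728 < 29847/17 ≤ 2197 = 13³, so L = 13.

13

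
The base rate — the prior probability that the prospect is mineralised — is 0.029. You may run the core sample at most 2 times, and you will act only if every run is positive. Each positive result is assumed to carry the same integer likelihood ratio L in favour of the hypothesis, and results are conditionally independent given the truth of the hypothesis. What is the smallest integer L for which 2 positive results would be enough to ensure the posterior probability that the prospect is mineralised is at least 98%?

Prior odds = 0.029/0.971 = 29/971.
Target odds = 0.98/0.02 = 49.
Need L² ≥ 49 ÷ (29/971) = 47579/29.
40² = 1600 < 47579/29 ≤ 1681 = 41², so L = 41.

41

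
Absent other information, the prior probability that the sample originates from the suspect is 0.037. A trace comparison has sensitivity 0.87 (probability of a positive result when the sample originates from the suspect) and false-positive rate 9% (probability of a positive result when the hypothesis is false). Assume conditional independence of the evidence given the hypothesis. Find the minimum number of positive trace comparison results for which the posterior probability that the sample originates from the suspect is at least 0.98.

Prior odds: 0.037 ÷ 0.963 = 37/963.
Likelihood ratio of a positive result = 0.87/0.09 = 29/3.
Target odds: 0.98 ÷ 0.02 = 49.
Require (29/3)ⁿ ≥ 49 ÷ (37/963) = 47187/37.
(29/3)³ = 24389/27 falls short of 47187/37 but (29/3)⁴ = 707281/81 reaches it, so n = 4.

4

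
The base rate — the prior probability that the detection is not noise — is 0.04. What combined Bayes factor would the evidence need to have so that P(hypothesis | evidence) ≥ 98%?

1176

Prior odds = 0.04/0.96 = 1/24.
Target odds = 0.98/0.02 = 49.
Required Bayes factor = 49 ÷ (1/24) = 1176.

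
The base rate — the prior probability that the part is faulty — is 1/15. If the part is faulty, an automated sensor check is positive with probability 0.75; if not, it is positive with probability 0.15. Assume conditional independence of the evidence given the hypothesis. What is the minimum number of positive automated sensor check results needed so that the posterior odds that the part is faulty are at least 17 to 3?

3

Prior odds = (1/15)/(14/15) = 1/14.
Likelihood ratio of a positive = 0.75/0.15 = 5.
Target odds = 17/3.
Require 5ⁿ ≥ 17/3 ÷ (1/14) = 238/3.
5² = 25 falls short of 238/3 but 5³ = 125 reaches it, so n = 3.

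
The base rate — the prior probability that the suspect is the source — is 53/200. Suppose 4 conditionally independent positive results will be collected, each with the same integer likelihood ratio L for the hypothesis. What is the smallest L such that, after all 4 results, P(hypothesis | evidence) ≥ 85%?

Prior odds = 0.265/0.735 = 53/147.
Target odds = 0.85/0.15 = 17/3.
Need L⁴ ≥ 17/3 ÷ (53/147) = 833/53.
1⁴ = 1 < 833/53 ≤ 16 = 2⁴, so L = 2.

2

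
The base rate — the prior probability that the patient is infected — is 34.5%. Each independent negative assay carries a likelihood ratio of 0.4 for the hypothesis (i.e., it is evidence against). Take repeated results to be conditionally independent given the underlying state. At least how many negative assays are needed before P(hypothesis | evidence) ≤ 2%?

4

Prior odds: 0.345 ÷ 0.655 = 69/131.
Likelihood ratio per negative assay = 0.4.
Target odds: 0.02 ÷ 0.98 = 1/49.
Require 0.4ⁿ ≤ 1/49 ÷ (69/131) = 131/3381.
0.4³ = 0.064 is still above 131/3381 but 0.4⁴ = 0.0256 is at or below it, so n = 4.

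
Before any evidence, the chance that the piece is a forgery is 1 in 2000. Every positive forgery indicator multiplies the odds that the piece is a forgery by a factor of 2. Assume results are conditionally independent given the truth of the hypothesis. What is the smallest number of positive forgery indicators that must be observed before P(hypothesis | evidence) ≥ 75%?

13

Prior odds: 0.0005 ÷ 0.9995 = 1/1999.
Likelihood ratio per positive forgery indicator = 2.
Target posterior odds = 0.75/0.25 = 3.
Need (1/1999) × 2ⁿ ≥ 3, i.e. 2ⁿ ≥ 5997.
2¹² = 4096 falls short of 5997 but 2¹³ = 8192 reaches it, so n = 13.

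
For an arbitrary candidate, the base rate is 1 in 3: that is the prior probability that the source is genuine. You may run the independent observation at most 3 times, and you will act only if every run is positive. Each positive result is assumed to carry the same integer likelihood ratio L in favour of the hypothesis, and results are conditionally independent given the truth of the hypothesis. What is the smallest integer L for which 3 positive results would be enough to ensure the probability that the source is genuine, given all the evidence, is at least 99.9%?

Prior odds = (1/3)/(2/3) = 0.5.
Target odds = 0.999/0.001 = 999.
Need L³ ≥ 999 ÷ 0.5 = 1998.
12³ = 1728 < 1998 ≤ 2197 = 13³, so L = 13.

13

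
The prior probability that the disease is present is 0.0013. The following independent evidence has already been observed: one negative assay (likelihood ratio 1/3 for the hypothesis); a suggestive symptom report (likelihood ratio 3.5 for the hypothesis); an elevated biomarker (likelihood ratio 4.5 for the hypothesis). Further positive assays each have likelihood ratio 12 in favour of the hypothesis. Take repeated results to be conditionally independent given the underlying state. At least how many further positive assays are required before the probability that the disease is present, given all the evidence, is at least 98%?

4

Prior odds = 0.0013/0.9987 = 13/9987.
Combined Bayes factor of the evidence already in hand = (1/3) × 3.5 × 4.5 = 5.25.
Odds after that evidence = (13/9987) × 5.25 = 91/13316.
Target odds = 0.98/0.02 = 49.
Need 12ⁿ ≥ 49 ÷ (91/13316) = 93212/13.
12³ = 1728 falls short of 93212/13 but 12⁴ = 20736 reaches it, so n = 4.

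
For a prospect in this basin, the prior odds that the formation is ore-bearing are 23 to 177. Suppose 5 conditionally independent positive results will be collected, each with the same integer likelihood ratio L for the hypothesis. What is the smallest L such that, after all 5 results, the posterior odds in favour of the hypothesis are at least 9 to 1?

Prior odds = 23/177.
Target odds = 9.
Need L⁵ ≥ 9 ÷ (23/177) = 1593/23.
2⁵ = 32 < 1593/23 ≤ 243 = 3⁵, so L = 3.

3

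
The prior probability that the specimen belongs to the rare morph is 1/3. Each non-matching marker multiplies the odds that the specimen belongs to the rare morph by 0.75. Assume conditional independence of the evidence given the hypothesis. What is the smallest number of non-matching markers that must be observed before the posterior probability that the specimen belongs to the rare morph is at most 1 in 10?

Prior odds: (1/3) ÷ (2/3) = 0.5.
Likelihood ratio per non-matching marker = 0.75.
Target posterior odds = 0.1/0.9 = 1/9.
Need 0.5 × 0.75ⁿ ≤ 1/9, i.e. 0.75ⁿ ≤ 2/9.
0.75⁵ = 243/1024 is still above 2/9 but 0.75⁶ = 729/4096 is at or below it, so n = 6.

6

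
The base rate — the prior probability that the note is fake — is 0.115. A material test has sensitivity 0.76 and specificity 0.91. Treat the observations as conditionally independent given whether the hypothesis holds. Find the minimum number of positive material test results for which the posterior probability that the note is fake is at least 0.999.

5

Prior odds = 0.115/0.885 = 23/177.
False-positive rate = 1 − 0.91 = 0.09; likelihood ratio of a positive = 0.76/0.09 = 76/9.
Target odds: 0.999 ÷ 0.001 = 999.
Need (23/177) × (76/9)ⁿ ≥ 999, i.e. (76/9)ⁿ ≥ 176823/23.
(76/9)⁴ = 33362176/6561 falls short of 176823/23 but (76/9)⁵ ≈42939.3 reaches it, so n = 5.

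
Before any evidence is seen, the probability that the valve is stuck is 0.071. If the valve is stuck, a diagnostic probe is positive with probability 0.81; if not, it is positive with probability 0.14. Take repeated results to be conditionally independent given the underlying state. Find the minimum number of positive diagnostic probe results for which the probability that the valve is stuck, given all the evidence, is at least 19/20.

Prior odds: 0.071 ÷ 0.929 = 71/929.
Likelihood ratio of a positive = 0.81/0.14 = 81/14.
Target posterior odds = 0.95/0.05 = 19.
Need (71/929) × (81/14)ⁿ ≥ 19, i.e. (81/14)ⁿ ≥ 17651/71.
(81/14)³ = 531441/2744 falls short of 17651/71 but (81/14)⁴ = 43046721/38416 reaches it, so n = 4.

4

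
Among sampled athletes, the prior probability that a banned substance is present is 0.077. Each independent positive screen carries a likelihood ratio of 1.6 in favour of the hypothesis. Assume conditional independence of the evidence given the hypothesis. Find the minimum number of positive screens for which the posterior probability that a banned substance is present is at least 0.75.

Prior odds: 0.077 ÷ 0.923 = 77/923.
Likelihood ratio per positive screen = 1.6.
Target odds: 0.75 ÷ 0.25 = 3.
Need (77/923) × 1.6ⁿ ≥ 3, i.e. 1.6ⁿ ≥ 2769/77.
1.6⁷ = 2097152/78125 falls short of 2769/77 but 1.6⁸ = 16777216/390625 reaches it, so n = 8.

8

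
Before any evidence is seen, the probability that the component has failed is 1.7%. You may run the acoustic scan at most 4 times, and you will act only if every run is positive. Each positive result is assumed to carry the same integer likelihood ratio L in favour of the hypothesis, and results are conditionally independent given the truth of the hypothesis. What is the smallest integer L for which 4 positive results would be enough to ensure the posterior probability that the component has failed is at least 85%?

Prior odds = 0.017/0.983 = 17/983.
Target odds = 0.85/0.15 = 17/3.
Need L⁴ ≥ 17/3 ÷ (17/983) = 983/3.
4⁴ = 256 < 983/3 ≤ 625 = 5⁴, so L = 5.

5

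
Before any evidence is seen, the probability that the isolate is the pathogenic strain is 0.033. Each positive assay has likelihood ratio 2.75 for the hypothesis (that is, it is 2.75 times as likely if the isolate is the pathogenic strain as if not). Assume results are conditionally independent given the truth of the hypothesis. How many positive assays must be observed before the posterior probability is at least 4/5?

5

Prior odds: 0.033 ÷ 0.967 = 33/967.
Likelihood ratio per positive assay = 2.75.
Target posterior odds = 0.8/0.2 = 4.
Require 2.75ⁿ ≥ 4 ÷ (33/967) = 3868/33.
2.75⁴ = 57.19140625 falls short of 3868/33 but 2.75⁵ = 161051/1024 reaches it, so n = 5.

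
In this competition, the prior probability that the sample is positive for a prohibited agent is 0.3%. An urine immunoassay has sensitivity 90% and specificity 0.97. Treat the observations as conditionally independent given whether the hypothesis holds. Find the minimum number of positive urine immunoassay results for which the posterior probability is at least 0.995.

4

Prior odds: 0.003 ÷ 0.997 = 3/997.
False-positive rate = 1 − 0.97 = 0.03; likelihood ratio of a positive = 0.9/0.03 = 30.
Target posterior odds = 0.995/0.005 = 199.
Require 30ⁿ ≥ 199 ÷ (3/997) = 198403/3.
30³ = 27000 falls short of 198403/3 but 30⁴ = 810000 reaches it, so n = 4.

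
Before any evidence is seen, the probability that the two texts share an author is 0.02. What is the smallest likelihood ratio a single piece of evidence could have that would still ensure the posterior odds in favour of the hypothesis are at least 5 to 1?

Prior odds = 0.02/0.98 = 1/49.
Target odds = 5.
Required Bayes factor = 5 ÷ (1/49) = 245.

245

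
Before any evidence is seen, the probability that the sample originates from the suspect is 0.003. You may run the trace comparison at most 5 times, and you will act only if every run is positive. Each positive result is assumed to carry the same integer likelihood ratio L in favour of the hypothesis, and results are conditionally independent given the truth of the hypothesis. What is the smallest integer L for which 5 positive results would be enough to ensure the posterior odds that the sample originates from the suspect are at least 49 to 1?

7

Prior odds = 0.003/0.997 = 3/997.
Target odds = 49.
Need L⁵ ≥ 49 ÷ (3/997) = 48853/3.
6⁵ = 7776 < 48853/3 ≤ 16807 = 7⁵, so L = 7.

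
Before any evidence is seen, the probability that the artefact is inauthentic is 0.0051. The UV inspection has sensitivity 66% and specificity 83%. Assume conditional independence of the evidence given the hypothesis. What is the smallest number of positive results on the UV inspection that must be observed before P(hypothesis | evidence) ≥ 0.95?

Prior odds: 0.0051 ÷ 0.9949 = 51/9949.
False-positive rate = 1 − 0.83 = 0.17; likelihood ratio of a positive = 0.66/0.17 = 66/17.
Target odds: 0.95 ÷ 0.05 = 19.
Require (66/17)ⁿ ≥ 19 ÷ (51/9949) = 189031/51.
(66/17)⁶ ≈3424.29 falls short of 189031/51 but (66/17)⁷ ≈13294.3 reaches it, so n = 7.

7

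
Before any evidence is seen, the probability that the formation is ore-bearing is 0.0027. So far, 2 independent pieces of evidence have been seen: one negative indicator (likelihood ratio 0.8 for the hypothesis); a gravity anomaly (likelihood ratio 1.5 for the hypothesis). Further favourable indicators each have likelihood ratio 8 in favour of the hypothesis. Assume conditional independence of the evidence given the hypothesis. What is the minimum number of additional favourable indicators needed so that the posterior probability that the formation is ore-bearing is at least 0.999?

7

Prior odds = 0.0027/0.9973 = 27/9973.
Combined Bayes factor of the evidence already in hand = 0.8 × 1.5 = 1.2.
Odds after that evidence = (27/9973) × 1.2 = 162/49865.
Target odds = 0.999/0.001 = 999.
Need 8ⁿ ≥ 999 ÷ (162/49865) = 1845005/6.
8⁶ = 262144 falls short of 1845005/6 but 8⁷ = 2097152 reaches it, so n = 7.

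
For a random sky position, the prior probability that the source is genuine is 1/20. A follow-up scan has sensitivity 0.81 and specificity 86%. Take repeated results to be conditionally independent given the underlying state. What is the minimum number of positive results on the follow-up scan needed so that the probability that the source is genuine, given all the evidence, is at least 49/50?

4

Prior odds: 0.05 ÷ 0.95 = 1/19.
False-positive rate = 1 − 0.86 = 0.14; likelihood ratio of a positive = 0.81/0.14 = 81/14.
Target posterior odds = 0.98/0.02 = 49.
Need (1/19) × (81/14)ⁿ ≥ 49, i.e. (81/14)ⁿ ≥ 931.
(81/14)³ = 531441/2744 falls short of 931 but (81/14)⁴ = 43046721/38416 reaches it, so n = 4.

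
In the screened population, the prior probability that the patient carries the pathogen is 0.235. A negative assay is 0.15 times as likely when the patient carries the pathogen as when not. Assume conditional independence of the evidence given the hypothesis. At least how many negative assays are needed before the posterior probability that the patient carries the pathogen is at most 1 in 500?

3

Prior odds = 0.235/0.765 = 47/153.
Likelihood ratio per negative assay = 0.15.
Target odds: 0.002 ÷ 0.998 = 1/499.
Need (47/153) × 0.15ⁿ ≤ 1/499, i.e. 0.15ⁿ ≤ 153/23453.
0.15² = 0.0225 is still above 153/23453 but 0.15³ = 0.003375 is at or below it, so n = 3.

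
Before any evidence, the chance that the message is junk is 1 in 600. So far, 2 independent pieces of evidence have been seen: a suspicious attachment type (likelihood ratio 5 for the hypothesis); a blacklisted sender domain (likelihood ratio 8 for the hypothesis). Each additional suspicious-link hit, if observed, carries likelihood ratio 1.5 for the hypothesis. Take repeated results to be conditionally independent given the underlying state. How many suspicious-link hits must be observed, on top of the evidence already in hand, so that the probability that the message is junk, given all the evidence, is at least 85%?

Prior odds = (1/600)/(599/600) = 1/599.
Combined Bayes factor of the evidence already in hand = 5 × 8 = 40.
Odds after that evidence = (1/599) × 40 = 40/599.
Target odds = 0.85/0.15 = 17/3.
Need 1.5ⁿ ≥ 17/3 ÷ (40/599) = 10183/120.
1.5¹⁰ = 59049/1024 falls short of 10183/120 but 1.5¹¹ = 177147/2048 reaches it, so n = 11.

11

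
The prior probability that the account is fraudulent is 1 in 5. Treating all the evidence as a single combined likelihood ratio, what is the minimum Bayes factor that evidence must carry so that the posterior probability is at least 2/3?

8

Prior odds = 0.2/0.8 = 0.25.
Target odds = (2/3)/(1/3) = 2.
Required Bayes factor = 2 ÷ 0.25 = 8.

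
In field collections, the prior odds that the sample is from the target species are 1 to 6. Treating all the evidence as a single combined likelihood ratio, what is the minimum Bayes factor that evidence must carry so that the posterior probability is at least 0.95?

Prior odds = 1/6.
Target odds = 0.95/0.05 = 19.
Required Bayes factor = 19 ÷ (1/6) = 114.

114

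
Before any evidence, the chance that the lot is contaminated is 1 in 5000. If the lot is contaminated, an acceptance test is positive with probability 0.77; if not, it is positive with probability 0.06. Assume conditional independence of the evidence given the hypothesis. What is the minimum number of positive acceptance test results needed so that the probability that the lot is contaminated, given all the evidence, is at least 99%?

Prior odds: 0.0002 ÷ 0.9998 = 1/4999.
Likelihood ratio of a positive = 0.77/0.06 = 77/6.
Target odds: 0.99 ÷ 0.01 = 99.
Require (77/6)ⁿ ≥ 99 ÷ (1/4999) = 494901.
(77/6)⁵ ≈348095 falls short of 494901 but (77/6)⁶ ≈4.46721e+06 reaches it, so n = 6.

6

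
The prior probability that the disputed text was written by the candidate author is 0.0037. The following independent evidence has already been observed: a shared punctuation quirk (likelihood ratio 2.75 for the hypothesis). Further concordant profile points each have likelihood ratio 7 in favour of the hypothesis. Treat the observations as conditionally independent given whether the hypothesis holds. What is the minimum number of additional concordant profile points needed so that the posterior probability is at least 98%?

5

Prior odds = 0.0037/0.9963 = 37/9963.
Bayes factor of the evidence already in hand = 2.75.
Odds after that evidence = (37/9963) × 2.75 = 407/39852.
Target odds = 0.98/0.02 = 49.
Need 7ⁿ ≥ 49 ÷ (407/39852) = 1952748/407.
7⁴ = 2401 falls short of 1952748/407 but 7⁵ = 16807 reaches it, so n = 5.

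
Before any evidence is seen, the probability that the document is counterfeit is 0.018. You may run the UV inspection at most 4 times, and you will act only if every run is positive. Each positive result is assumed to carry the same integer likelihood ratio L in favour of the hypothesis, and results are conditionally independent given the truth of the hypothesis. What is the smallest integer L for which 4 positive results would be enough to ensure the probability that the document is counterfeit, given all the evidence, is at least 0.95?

6

Prior odds = 0.018/0.982 = 9/491.
Target odds = 0.95/0.05 = 19.
Need L⁴ ≥ 19 ÷ (9/491) = 9329/9.
5⁴ = 625 < 9329/9 ≤ 1296 = 6⁴, so L = 6.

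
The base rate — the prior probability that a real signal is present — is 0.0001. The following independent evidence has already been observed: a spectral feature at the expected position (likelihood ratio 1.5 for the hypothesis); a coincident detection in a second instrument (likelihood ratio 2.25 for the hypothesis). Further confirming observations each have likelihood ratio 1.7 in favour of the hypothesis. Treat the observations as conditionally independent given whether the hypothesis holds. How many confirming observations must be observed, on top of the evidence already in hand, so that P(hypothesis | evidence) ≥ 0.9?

Prior odds = 0.0001/0.9999 = 1/9999.
Combined Bayes factor of the evidence already in hand = 1.5 × 2.25 = 3.375.
Odds after that evidence = (1/9999) × 3.375 = 3/8888.
Target odds = 0.9/0.1 = 9.
Need 1.7ⁿ ≥ 9 ÷ (3/8888) = 26664.
1.7¹⁹ ≈23907.2 falls short of 26664 but 1.7²⁰ ≈40642.3 reaches it, so n = 20.

20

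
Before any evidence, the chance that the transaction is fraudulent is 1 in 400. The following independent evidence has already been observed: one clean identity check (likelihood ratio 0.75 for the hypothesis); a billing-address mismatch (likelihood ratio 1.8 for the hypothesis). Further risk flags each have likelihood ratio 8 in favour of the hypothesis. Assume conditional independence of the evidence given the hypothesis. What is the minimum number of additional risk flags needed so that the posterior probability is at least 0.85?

4

Prior odds = 0.0025/0.9975 = 1/399.
Combined Bayes factor of the evidence already in hand = 0.75 × 1.8 = 1.35.
Odds after that evidence = (1/399) × 1.35 = 9/2660.
Target odds = 0.85/0.15 = 17/3.
Need 8ⁿ ≥ 17/3 ÷ (9/2660) = 45220/27.
8³ = 512 falls short of 45220/27 but 8⁴ = 4096 reaches it, so n = 4.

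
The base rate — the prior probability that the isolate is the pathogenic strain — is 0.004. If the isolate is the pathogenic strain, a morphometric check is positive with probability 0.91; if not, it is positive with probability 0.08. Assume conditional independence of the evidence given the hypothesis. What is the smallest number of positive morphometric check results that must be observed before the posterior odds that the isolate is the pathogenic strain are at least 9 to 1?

Prior odds = 0.004/0.996 = 1/249.
Likelihood ratio of a positive = 0.91/0.08 = 11.375.
Target odds = 9.
Require 11.375ⁿ ≥ 9 ÷ (1/249) = 2241.
11.375³ = 753571/512 falls short of 2241 but 11.375⁴ = 68574961/4096 reaches it, so n = 4.

4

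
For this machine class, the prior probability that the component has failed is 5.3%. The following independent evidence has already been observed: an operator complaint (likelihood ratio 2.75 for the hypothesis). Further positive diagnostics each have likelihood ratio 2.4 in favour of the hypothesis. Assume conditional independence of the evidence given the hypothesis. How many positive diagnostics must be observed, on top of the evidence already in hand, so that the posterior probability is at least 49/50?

Prior odds = 0.053/0.947 = 53/947.
Bayes factor of the evidence already in hand = 2.75.
Odds after that evidence = (53/947) × 2.75 = 583/3788.
Target odds = 0.98/0.02 = 49.
Need 2.4ⁿ ≥ 49 ÷ (583/3788) = 185612/583.
2.4⁶ = 2985984/15625 falls short of 185612/583 but 2.4⁷ = 35831808/78125 reaches it, so n = 7.

7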